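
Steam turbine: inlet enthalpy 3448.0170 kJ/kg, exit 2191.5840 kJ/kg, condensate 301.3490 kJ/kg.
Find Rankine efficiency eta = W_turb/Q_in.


W = 1256.4330 kJ/kg
Q_in = 3146.6680 kJ/kg
eta = 0.3993 = 39.9290%

eta = 39.9290%


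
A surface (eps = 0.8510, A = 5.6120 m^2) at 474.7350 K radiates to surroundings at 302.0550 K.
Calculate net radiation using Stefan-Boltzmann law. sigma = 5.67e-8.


T^4 = 5.0793e+10
Tsurr^4 = 8.3242e+09
Q = 0.8510 * 5.67e-8 * 5.6120 * 4.2469e+10 = 11500.0921 W

11500.0921 W


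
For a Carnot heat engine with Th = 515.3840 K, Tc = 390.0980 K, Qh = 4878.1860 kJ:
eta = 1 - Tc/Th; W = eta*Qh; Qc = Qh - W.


eta = 1 - 390.0980/515.3840 = 0.2431
W = 0.2431 * 4878.1860 = 1185.8506 kJ
Qc = 4878.1860 - 1185.8506 = 3692.3354 kJ

eta = 24.3093%, W = 1185.8506 kJ, Qc = 3692.3354 kJ


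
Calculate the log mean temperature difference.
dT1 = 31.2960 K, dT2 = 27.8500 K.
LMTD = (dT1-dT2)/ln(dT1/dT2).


dT1/dT2 = 1.1237
ln(dT1/dT2) = 0.1167
LMTD = 3.4460 / 0.1167 = 29.5395 K

29.5395 K


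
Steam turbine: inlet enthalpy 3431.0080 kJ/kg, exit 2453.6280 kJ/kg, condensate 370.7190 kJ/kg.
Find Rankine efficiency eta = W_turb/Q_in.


W = 977.3800 kJ/kg
Q_in = 3060.2890 kJ/kg
eta = 0.3194 = 31.9375%

eta = 31.9375%


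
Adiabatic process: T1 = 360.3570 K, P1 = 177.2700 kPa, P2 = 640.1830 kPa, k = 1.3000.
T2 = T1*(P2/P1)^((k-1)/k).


(k-1)/k = 0.2308
(P2/P1)^exp = 1.3449
T2 = 360.3570 * 1.3449 = 484.6473 K

484.6473 K


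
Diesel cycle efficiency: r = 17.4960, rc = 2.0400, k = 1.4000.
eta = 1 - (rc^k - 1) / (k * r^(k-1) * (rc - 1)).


r^(k-1) = 3.1418
rc^k = 2.7132
eta = 0.6255 = 62.5483%

62.5483%


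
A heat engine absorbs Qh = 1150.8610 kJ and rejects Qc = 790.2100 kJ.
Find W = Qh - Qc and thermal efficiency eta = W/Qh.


W = 1150.8610 - 790.2100 = 360.6510 kJ
eta = 360.6510 / 1150.8610 = 0.3134 = 31.3375%

W = 360.6510 kJ, eta = 31.3375%


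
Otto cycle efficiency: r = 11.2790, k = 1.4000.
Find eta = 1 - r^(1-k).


r^(k-1) = 2.6358
eta = 1 - 1/2.6358 = 0.6206 = 62.0605%

62.0605%


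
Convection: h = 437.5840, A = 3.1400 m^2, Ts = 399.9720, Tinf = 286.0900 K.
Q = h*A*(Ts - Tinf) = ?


dT = 113.8820 K
Q = 437.5840 * 3.1400 * 113.8820 = 156475.4350 W

156475.4350 W


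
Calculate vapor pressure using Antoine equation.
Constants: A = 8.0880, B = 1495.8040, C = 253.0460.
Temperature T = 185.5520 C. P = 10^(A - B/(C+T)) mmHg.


C+T = 438.5980
B/(C+T) = 3.4104
log10(P) = 8.0880 - 3.4104 = 4.6776
P = 10^4.6776 = 47596.8939 mmHg

47596.8939 mmHg


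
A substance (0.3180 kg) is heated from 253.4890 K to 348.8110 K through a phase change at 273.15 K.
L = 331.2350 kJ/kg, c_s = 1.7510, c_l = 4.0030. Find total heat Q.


Q1 (sensible, solid) = 0.3180 * 1.7510 * 19.6610 = 10.9476 kJ
Q2 (latent) = 0.3180 * 331.2350 = 105.3327 kJ
Q3 (sensible, liquid) = 0.3180 * 4.0030 * 75.6610 = 96.3130 kJ
Q_total = 212.5933 kJ

212.5933 kJ


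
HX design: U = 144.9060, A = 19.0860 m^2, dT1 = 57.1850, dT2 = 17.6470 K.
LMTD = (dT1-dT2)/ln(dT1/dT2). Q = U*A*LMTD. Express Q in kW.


LMTD = 33.6286 K
Q = 144.9060 * 19.0860 * 33.6286 = 93005.7771 W = 93.0058 kW

93.0058 kW


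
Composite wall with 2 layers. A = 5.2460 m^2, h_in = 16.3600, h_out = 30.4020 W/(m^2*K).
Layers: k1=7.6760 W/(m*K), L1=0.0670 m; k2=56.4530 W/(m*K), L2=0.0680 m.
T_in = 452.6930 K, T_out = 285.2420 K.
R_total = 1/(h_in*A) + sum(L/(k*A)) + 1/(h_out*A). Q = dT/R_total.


R_conv_in = 1/(16.3600*5.2460) = 0.0117
R_1 = 0.0670/(7.6760*5.2460) = 0.0017
R_2 = 0.0680/(56.4530*5.2460) = 0.0002
R_conv_out = 1/(30.4020*5.2460) = 0.0063
R_total = 0.0198 K/W
Q = 167.4510 / 0.0198 = 8450.6522 W

R_total = 0.0198 K/W, Q = 8450.6522 W


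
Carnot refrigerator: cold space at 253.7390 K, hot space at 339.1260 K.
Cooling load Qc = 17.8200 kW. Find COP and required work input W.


COP = 253.7390 / 85.3870 = 2.9716
W = 17.8200 / 2.9716 = 5.9967 kW

COP = 2.9716, W = 5.9967 kW


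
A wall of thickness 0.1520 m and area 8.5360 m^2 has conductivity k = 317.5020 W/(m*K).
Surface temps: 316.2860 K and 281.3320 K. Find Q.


dT = 34.9540 K
Q = 317.5020 * 8.5360 * 34.9540 / 0.1520 = 623238.3451 W

623238.3451 W


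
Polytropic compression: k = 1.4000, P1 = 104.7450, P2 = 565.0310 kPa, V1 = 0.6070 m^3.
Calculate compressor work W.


(k-1)/k = 0.2857
(P2/P1)^exp = 1.6185
W = 3.5000 * 104.7450 * 0.6070 * (1.6185 - 1) = 137.6458 kJ

137.6458 kJ


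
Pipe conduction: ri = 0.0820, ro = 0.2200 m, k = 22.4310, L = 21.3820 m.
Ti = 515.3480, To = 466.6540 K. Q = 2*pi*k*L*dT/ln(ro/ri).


dT = 48.6940 K
ln(ro/ri) = 0.9869
Q = 2*pi*22.4310*21.3820*48.6940 / 0.9869 = 148687.8492 W

148687.8492 W


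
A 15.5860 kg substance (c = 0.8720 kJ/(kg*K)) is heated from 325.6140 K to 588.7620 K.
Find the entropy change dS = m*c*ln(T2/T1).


T2/T1 = 1.8082
ln(T2/T1) = 0.5923
dS = 15.5860 * 0.8720 * 0.5923 = 8.0501 kJ/K

8.0501 kJ/K


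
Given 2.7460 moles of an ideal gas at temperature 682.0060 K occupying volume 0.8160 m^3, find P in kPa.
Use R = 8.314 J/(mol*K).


P = nRT/V = 2.7460 * 8.314 * 682.0060 / 0.8160
= 15570.3634 / 0.8160 = 19081.3277 Pa = 19.0813 kPa

19.0813 kPa


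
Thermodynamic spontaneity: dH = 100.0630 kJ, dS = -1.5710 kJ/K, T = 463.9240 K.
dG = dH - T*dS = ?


T*dS = 463.9240 * -1.5710 = -728.8246 kJ
dG = 100.0630 + 728.8246 = 828.8876 kJ (non-spontaneous)

dG = 828.8876 kJ, non-spontaneous


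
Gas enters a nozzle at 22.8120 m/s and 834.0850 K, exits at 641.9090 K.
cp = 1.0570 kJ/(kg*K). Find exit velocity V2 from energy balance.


dT = 192.1760 K
2*cp*1000*dT = 406260.0640
V1^2 = 520.3873
V2 = sqrt(406780.4513) = 637.7934 m/s

637.7934 m/s


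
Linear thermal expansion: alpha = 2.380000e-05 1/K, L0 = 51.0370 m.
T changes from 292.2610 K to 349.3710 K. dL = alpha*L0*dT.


dT = 57.1100 K
dL = 2.380000e-05 * 51.0370 * 57.1100 = 0.069370 m
L_final = 51.106370 m

dL = 0.069370 m


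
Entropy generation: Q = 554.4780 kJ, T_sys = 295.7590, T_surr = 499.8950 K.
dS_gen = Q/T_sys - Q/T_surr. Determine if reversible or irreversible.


dS_sys = 554.4780/295.7590 = 1.8748 kJ/K
dS_surr = -554.4780/499.8950 = -1.1092 kJ/K
dS_gen = 1.8748 - 1.1092 = 0.7656 kJ/K (irreversible)

dS_gen = 0.7656 kJ/K, irreversible


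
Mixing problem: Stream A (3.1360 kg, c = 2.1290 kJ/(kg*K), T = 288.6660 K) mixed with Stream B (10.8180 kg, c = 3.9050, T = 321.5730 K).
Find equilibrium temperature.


num = 15511.9143
den = 48.9208
Tf = 317.0820 K

317.0820 K


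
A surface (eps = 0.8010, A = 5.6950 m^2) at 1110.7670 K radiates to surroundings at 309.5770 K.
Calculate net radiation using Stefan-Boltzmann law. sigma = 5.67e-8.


T^4 = 1.5223e+12
Tsurr^4 = 9.1849e+09
Q = 0.8010 * 5.67e-8 * 5.6950 * 1.5131e+12 = 391356.7632 W

391356.7632 W


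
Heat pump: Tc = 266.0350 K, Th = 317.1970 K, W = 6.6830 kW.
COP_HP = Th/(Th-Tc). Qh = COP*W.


COP = 317.1970 / 51.1620 = 6.1999
Qh = 6.1999 * 6.6830 = 41.4336 kW

COP = 6.1999, Qh = 41.4336 kW


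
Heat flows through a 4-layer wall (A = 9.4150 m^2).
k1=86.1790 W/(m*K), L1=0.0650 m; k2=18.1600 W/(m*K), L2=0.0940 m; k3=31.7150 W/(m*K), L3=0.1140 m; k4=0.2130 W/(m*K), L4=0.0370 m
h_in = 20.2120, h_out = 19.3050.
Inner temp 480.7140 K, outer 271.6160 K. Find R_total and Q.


R_conv_in = 1/(20.2120*9.4150) = 0.0053
R_1 = 0.0650/(86.1790*9.4150) = 8.0111e-05
R_2 = 0.0940/(18.1600*9.4150) = 0.0005
R_3 = 0.1140/(31.7150*9.4150) = 0.0004
R_4 = 0.0370/(0.2130*9.4150) = 0.0185
R_conv_out = 1/(19.3050*9.4150) = 0.0055
R_total = 0.0302 K/W
Q = 209.0980 / 0.0302 = 6919.4796 W

R_total = 0.0302 K/W, Q = 6919.4796 W


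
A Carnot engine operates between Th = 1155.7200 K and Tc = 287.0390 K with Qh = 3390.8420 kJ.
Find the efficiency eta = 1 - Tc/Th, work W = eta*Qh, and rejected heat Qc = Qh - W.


eta = 1 - 287.0390/1155.7200 = 0.7516
W = 0.7516 * 3390.8420 = 2548.6796 kJ
Qc = 3390.8420 - 2548.6796 = 842.1624 kJ

eta = 75.1636%, W = 2548.6796 kJ, Qc = 842.1624 kJ


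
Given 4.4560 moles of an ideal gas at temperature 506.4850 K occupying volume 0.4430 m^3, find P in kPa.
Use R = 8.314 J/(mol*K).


P = nRT/V = 4.4560 * 8.314 * 506.4850 / 0.4430
= 18763.8430 / 0.4430 = 42356.3047 Pa = 42.3563 kPa

42.3563 kPa


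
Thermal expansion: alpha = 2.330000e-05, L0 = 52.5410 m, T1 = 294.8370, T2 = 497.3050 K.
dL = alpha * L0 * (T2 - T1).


dT = 202.4680 K
dL = 2.330000e-05 * 52.5410 * 202.4680 = 0.247862 m
L_final = 52.788862 m

dL = 0.247862 m


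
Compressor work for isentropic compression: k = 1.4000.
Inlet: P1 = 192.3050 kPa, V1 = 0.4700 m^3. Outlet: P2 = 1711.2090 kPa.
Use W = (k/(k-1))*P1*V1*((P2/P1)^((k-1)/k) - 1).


(k-1)/k = 0.2857
(P2/P1)^exp = 1.8674
W = 3.5000 * 192.3050 * 0.4700 * (1.8674 - 1) = 274.3877 kJ

274.3877 kJ


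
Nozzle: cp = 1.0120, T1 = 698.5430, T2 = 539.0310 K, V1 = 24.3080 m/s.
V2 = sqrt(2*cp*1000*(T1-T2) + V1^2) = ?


dT = 159.5120 K
2*cp*1000*dT = 322852.2880
V1^2 = 590.8789
V2 = sqrt(323443.1669) = 568.7206 m/s

568.7206 m/s


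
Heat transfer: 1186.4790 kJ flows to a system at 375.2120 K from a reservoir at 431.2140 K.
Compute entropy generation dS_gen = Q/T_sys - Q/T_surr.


dS_sys = 1186.4790/375.2120 = 3.1622 kJ/K
dS_surr = -1186.4790/431.2140 = -2.7515 kJ/K
dS_gen = 3.1622 - 2.7515 = 0.4107 kJ/K (irreversible)

dS_gen = 0.4107 kJ/K, irreversible


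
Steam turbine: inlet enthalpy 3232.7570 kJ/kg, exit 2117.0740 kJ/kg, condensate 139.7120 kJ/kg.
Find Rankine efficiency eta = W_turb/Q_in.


W = 1115.6830 kJ/kg
Q_in = 3093.0450 kJ/kg
eta = 0.3607 = 36.0707%

eta = 36.0707%


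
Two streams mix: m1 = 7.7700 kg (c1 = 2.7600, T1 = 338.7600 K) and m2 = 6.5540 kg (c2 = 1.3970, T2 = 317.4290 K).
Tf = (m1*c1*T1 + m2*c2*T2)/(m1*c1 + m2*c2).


num = 10171.1362
den = 30.6011
Tf = 332.3777 K

332.3777 K


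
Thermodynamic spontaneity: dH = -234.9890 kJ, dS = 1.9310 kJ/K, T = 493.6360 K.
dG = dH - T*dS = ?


T*dS = 493.6360 * 1.9310 = 953.2111 kJ
dG = -234.9890 - 953.2111 = -1188.2001 kJ (spontaneous)

dG = -1188.2001 kJ, spontaneous


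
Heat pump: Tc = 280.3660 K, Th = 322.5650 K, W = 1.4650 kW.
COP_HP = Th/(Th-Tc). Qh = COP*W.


COP = 322.5650 / 42.1990 = 7.6439
Qh = 7.6439 * 1.4650 = 11.1983 kW

COP = 7.6439, Qh = 11.1983 kW


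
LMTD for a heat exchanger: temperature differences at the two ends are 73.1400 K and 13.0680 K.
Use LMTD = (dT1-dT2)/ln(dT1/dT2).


dT1/dT2 = 5.5969
ln(dT1/dT2) = 1.7222
LMTD = 60.0720 / 1.7222 = 34.8808 K

34.8808 K


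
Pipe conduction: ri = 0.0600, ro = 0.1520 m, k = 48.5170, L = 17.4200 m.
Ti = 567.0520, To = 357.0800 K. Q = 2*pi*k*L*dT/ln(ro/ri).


dT = 209.9720 K
ln(ro/ri) = 0.9295
Q = 2*pi*48.5170*17.4200*209.9720 / 0.9295 = 1199546.6658 W

1199546.6658 W


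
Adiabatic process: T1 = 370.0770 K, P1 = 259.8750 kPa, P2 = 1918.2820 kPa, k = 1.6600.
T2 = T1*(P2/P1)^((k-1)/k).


(k-1)/k = 0.3976
(P2/P1)^exp = 2.2139
T2 = 370.0770 * 2.2139 = 819.3309 K

819.3309 K


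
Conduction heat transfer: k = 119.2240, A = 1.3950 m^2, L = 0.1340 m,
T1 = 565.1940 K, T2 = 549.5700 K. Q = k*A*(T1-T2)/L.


dT = 15.6240 K
Q = 119.2240 * 1.3950 * 15.6240 / 0.1340 = 19392.1217 W

19392.1217 W


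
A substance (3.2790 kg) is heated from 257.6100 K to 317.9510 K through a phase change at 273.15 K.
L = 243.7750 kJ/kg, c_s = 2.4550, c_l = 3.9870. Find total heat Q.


Q1 (sensible, solid) = 3.2790 * 2.4550 * 15.5400 = 125.0961 kJ
Q2 (latent) = 3.2790 * 243.7750 = 799.3382 kJ
Q3 (sensible, liquid) = 3.2790 * 3.9870 * 44.8010 = 585.7002 kJ
Q_total = 1510.1346 kJ

1510.1346 kJ


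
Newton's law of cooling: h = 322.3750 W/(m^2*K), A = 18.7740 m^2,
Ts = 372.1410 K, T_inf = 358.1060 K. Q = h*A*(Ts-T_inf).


dT = 14.0350 K
Q = 322.3750 * 18.7740 * 14.0350 = 84943.5849 W

84943.5849 W


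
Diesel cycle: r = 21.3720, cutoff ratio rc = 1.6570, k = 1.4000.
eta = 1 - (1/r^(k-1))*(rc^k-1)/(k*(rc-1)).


r^(k-1) = 3.4036
rc^k = 2.0279
eta = 0.6717 = 67.1656%

67.1656%


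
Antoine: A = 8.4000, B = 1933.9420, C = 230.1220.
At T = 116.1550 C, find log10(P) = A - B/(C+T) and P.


C+T = 346.2770
B/(C+T) = 5.5850
log10(P) = 8.4000 - 5.5850 = 2.8150
P = 10^2.8150 = 653.1959 mmHg

653.1959 mmHg


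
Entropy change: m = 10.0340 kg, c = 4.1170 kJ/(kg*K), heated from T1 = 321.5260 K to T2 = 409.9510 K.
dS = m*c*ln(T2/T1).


T2/T1 = 1.2750
ln(T2/T1) = 0.2430
dS = 10.0340 * 4.1170 * 0.2430 = 10.0366 kJ/K

10.0366 kJ/K


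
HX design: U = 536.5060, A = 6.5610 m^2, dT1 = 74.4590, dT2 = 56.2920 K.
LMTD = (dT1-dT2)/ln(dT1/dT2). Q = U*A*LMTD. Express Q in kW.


LMTD = 64.9526 K
Q = 536.5060 * 6.5610 * 64.9526 = 228634.2329 W = 228.6342 kW

228.6342 kW


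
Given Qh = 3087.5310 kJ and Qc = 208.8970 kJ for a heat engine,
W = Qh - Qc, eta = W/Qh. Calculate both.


W = 3087.5310 - 208.8970 = 2878.6340 kJ
eta = 2878.6340 / 3087.5310 = 0.9323 = 93.2342%

W = 2878.6340 kJ, eta = 93.2342%


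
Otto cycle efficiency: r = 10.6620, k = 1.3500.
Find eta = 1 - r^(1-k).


r^(k-1) = 2.2895
eta = 1 - 1/2.2895 = 0.5632 = 56.3226%

56.3226%


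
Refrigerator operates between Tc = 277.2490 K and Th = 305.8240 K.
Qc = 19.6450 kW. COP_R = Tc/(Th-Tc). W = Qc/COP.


COP = 277.2490 / 28.5750 = 9.7025
W = 19.6450 / 9.7025 = 2.0247 kW

COP = 9.7025, W = 2.0247 kW


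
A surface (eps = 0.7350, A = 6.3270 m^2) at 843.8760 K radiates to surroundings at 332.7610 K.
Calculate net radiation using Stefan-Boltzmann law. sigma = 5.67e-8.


T^4 = 5.0712e+11
Tsurr^4 = 1.2261e+10
Q = 0.7350 * 5.67e-8 * 6.3270 * 4.9486e+11 = 130482.8728 W

130482.8728 W


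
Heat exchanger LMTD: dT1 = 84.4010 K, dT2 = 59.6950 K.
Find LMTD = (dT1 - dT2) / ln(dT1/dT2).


dT1/dT2 = 1.4139
ln(dT1/dT2) = 0.3463
LMTD = 24.7060 / 0.3463 = 71.3364 K

71.3364 K


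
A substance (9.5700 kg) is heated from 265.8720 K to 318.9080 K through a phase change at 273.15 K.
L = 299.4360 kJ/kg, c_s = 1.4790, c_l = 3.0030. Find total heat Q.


Q1 (sensible, solid) = 9.5700 * 1.4790 * 7.2780 = 103.0130 kJ
Q2 (latent) = 9.5700 * 299.4360 = 2865.6025 kJ
Q3 (sensible, liquid) = 9.5700 * 3.0030 * 45.7580 = 1315.0259 kJ
Q_total = 4283.6414 kJ

4283.6414 kJ


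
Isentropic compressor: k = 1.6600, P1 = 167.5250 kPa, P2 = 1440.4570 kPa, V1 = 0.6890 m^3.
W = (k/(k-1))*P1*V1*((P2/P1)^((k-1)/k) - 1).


(k-1)/k = 0.3976
(P2/P1)^exp = 2.3524
W = 2.5152 * 167.5250 * 0.6890 * (2.3524 - 1) = 392.6248 kJ

392.6248 kJ


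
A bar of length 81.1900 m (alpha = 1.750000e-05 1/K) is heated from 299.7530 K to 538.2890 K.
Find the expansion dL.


dT = 238.5360 K
dL = 1.750000e-05 * 81.1900 * 238.5360 = 0.338918 m
L_final = 81.528918 m

dL = 0.338918 m


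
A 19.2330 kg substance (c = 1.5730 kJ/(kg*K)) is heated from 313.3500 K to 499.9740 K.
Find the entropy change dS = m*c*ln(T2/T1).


T2/T1 = 1.5956
ln(T2/T1) = 0.4672
dS = 19.2330 * 1.5730 * 0.4672 = 14.1355 kJ/K

14.1355 kJ/K


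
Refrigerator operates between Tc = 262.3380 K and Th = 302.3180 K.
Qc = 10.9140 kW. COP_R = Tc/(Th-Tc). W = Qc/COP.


COP = 262.3380 / 39.9800 = 6.5617
W = 10.9140 / 6.5617 = 1.6633 kW

COP = 6.5617, W = 1.6633 kW


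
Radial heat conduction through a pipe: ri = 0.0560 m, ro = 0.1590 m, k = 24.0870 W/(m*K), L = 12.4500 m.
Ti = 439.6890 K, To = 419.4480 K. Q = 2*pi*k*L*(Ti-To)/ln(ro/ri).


dT = 20.2410 K
ln(ro/ri) = 1.0436
Q = 2*pi*24.0870*12.4500*20.2410 / 1.0436 = 36546.8196 W

36546.8196 W


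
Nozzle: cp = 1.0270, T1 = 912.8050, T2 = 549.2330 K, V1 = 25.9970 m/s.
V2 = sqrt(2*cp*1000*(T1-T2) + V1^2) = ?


dT = 363.5720 K
2*cp*1000*dT = 746776.8880
V1^2 = 675.8440
V2 = sqrt(747452.7320) = 864.5535 m/s

864.5535 m/s


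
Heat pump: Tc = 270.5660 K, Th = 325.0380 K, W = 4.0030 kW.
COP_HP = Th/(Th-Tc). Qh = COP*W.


COP = 325.0380 / 54.4720 = 5.9671
Qh = 5.9671 * 4.0030 = 23.8862 kW

COP = 5.9671, Qh = 23.8862 kW


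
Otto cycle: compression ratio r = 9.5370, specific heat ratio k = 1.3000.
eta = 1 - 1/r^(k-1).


r^(k-1) = 1.9671
eta = 1 - 1/1.9671 = 0.4916 = 49.1634%

49.1634%


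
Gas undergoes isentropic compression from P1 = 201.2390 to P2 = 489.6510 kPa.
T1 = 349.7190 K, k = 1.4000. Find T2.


(k-1)/k = 0.2857
(P2/P1)^exp = 1.2892
T2 = 349.7190 * 1.2892 = 450.8736 K

450.8736 K


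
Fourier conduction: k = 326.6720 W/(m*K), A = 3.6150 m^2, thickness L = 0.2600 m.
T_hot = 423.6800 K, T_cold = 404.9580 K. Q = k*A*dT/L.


dT = 18.7220 K
Q = 326.6720 * 3.6150 * 18.7220 / 0.2600 = 85035.2722 W

85035.2722 W


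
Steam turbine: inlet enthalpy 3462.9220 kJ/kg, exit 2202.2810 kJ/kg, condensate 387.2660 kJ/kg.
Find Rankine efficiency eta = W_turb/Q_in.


W = 1260.6410 kJ/kg
Q_in = 3075.6560 kJ/kg
eta = 0.4099 = 40.9877%

eta = 40.9877%


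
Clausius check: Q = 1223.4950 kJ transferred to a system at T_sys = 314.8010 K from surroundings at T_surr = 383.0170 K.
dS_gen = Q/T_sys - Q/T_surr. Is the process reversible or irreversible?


dS_sys = 1223.4950/314.8010 = 3.8866 kJ/K
dS_surr = -1223.4950/383.0170 = -3.1944 kJ/K
dS_gen = 3.8866 - 3.1944 = 0.6922 kJ/K (irreversible)

dS_gen = 0.6922 kJ/K, irreversible


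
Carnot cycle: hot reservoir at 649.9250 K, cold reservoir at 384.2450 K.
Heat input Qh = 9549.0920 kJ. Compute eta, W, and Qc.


eta = 1 - 384.2450/649.9250 = 0.4088
W = 0.4088 * 9549.0920 = 3903.5316 kJ
Qc = 9549.0920 - 3903.5316 = 5645.5604 kJ

eta = 40.8786%, W = 3903.5316 kJ, Qc = 5645.5604 kJ


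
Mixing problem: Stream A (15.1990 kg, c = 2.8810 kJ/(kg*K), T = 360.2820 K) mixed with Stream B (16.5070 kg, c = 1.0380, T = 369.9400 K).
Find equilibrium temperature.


num = 22114.7935
den = 60.9226
Tf = 362.9983 K

362.9983 K


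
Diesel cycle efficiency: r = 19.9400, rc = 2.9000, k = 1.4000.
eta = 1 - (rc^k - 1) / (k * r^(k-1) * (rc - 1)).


r^(k-1) = 3.3105
rc^k = 4.4397
eta = 0.6094 = 60.9381%

60.9381%


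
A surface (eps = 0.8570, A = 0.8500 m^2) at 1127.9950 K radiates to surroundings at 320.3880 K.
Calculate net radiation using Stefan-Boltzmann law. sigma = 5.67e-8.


T^4 = 1.6189e+12
Tsurr^4 = 1.0537e+10
Q = 0.8570 * 5.67e-8 * 0.8500 * 1.6084e+12 = 66431.7497 W

66431.7497 W


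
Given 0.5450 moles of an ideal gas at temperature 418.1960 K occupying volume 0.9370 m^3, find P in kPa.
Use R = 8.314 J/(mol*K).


P = nRT/V = 0.5450 * 8.314 * 418.1960 / 0.9370
= 1894.9004 / 0.9370 = 2022.3057 Pa = 2.0223 kPa

2.0223 kPa


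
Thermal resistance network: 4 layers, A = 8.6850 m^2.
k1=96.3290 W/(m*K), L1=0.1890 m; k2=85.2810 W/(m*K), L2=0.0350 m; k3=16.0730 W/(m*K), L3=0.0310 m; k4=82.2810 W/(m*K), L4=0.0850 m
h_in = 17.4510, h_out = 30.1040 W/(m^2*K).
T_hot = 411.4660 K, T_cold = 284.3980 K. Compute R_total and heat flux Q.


R_conv_in = 1/(17.4510*8.6850) = 0.0066
R_1 = 0.1890/(96.3290*8.6850) = 0.0002
R_2 = 0.0350/(85.2810*8.6850) = 4.7255e-05
R_3 = 0.0310/(16.0730*8.6850) = 0.0002
R_4 = 0.0850/(82.2810*8.6850) = 0.0001
R_conv_out = 1/(30.1040*8.6850) = 0.0038
R_total = 0.0110 K/W
Q = 127.0680 / 0.0110 = 11512.9930 W

R_total = 0.0110 K/W, Q = 11512.9930 W


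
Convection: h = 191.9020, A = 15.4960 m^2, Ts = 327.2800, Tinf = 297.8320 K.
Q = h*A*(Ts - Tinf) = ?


dT = 29.4480 K
Q = 191.9020 * 15.4960 * 29.4480 = 87569.9120 W

87569.9120 W


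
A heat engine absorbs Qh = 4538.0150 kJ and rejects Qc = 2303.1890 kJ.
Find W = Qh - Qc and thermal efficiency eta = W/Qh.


W = 4538.0150 - 2303.1890 = 2234.8260 kJ
eta = 2234.8260 / 4538.0150 = 0.4925 = 49.2468%

W = 2234.8260 kJ, eta = 49.2468%


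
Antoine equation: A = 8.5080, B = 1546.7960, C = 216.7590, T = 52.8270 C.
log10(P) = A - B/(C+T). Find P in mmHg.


C+T = 269.5860
B/(C+T) = 5.7377
log10(P) = 8.5080 - 5.7377 = 2.7703
P = 10^2.7703 = 589.2888 mmHg

589.2888 mmHg


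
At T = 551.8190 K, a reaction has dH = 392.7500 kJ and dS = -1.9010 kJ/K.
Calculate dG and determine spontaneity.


T*dS = 551.8190 * -1.9010 = -1049.0079 kJ
dG = 392.7500 + 1049.0079 = 1441.7579 kJ (non-spontaneous)

dG = 1441.7579 kJ, non-spontaneous


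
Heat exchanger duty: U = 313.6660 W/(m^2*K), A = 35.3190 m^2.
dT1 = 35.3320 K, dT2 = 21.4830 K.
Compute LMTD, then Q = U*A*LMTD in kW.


LMTD = 27.8357 K
Q = 313.6660 * 35.3190 * 27.8357 = 308373.8050 W = 308.3738 kW

308.3738 kW


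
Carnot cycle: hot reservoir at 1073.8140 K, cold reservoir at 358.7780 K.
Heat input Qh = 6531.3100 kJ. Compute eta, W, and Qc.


eta = 1 - 358.7780/1073.8140 = 0.6659
W = 0.6659 * 6531.3100 = 4349.0975 kJ
Qc = 6531.3100 - 4349.0975 = 2182.2125 kJ

eta = 66.5884%, W = 4349.0975 kJ, Qc = 2182.2125 kJ


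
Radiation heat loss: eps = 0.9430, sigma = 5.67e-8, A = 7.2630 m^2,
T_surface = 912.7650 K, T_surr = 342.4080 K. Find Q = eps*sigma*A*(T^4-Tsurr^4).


T^4 = 6.9412e+11
Tsurr^4 = 1.3746e+10
Q = 0.9430 * 5.67e-8 * 7.2630 * 6.8038e+11 = 264216.4807 W

264216.4807 W


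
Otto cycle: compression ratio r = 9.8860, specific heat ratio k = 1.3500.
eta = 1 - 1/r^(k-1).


r^(k-1) = 2.2298
eta = 1 - 1/2.2298 = 0.5515 = 55.1520%

55.1520%


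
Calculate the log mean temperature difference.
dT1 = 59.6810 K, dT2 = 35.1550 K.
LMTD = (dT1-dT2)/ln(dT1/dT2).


dT1/dT2 = 1.6977
ln(dT1/dT2) = 0.5292
LMTD = 24.5260 / 0.5292 = 46.3413 K

46.3413 K


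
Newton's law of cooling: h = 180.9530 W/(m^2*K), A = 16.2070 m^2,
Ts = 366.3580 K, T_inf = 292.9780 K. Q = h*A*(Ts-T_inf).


dT = 73.3800 K
Q = 180.9530 * 16.2070 * 73.3800 = 215201.9128 W

215201.9128 W


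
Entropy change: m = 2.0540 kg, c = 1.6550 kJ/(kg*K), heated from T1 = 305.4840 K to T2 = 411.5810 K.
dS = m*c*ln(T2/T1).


T2/T1 = 1.3473
ln(T2/T1) = 0.2981
dS = 2.0540 * 1.6550 * 0.2981 = 1.0134 kJ/K

1.0134 kJ/K


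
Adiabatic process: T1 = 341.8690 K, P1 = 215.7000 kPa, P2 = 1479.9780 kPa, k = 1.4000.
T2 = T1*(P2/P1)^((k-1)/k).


(k-1)/k = 0.2857
(P2/P1)^exp = 1.7337
T2 = 341.8690 * 1.7337 = 592.6968 K

592.6968 K


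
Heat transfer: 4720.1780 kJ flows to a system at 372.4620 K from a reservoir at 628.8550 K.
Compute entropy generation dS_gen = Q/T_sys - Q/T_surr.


dS_sys = 4720.1780/372.4620 = 12.6729 kJ/K
dS_surr = -4720.1780/628.8550 = -7.5060 kJ/K
dS_gen = 12.6729 - 7.5060 = 5.1669 kJ/K (irreversible)

dS_gen = 5.1669 kJ/K, irreversible


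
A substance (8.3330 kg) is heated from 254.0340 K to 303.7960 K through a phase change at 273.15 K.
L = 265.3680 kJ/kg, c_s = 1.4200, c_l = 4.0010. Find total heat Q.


Q1 (sensible, solid) = 8.3330 * 1.4200 * 19.1160 = 226.1970 kJ
Q2 (latent) = 8.3330 * 265.3680 = 2211.3115 kJ
Q3 (sensible, liquid) = 8.3330 * 4.0010 * 30.6460 = 1021.7478 kJ
Q_total = 3459.2563 kJ

3459.2563 kJ


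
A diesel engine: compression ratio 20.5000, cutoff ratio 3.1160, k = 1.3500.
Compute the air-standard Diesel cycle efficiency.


r^(k-1) = 2.8782
rc^k = 4.6383
eta = 0.5575 = 55.7481%

55.7481%


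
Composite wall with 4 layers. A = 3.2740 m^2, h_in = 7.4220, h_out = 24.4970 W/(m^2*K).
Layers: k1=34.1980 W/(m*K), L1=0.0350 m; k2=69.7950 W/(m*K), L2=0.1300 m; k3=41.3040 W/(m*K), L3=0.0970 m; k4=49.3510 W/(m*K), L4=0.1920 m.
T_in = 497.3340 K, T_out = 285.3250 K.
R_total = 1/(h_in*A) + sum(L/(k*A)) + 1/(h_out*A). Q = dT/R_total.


R_conv_in = 1/(7.4220*3.2740) = 0.0412
R_1 = 0.0350/(34.1980*3.2740) = 0.0003
R_2 = 0.1300/(69.7950*3.2740) = 0.0006
R_3 = 0.0970/(41.3040*3.2740) = 0.0007
R_4 = 0.1920/(49.3510*3.2740) = 0.0012
R_conv_out = 1/(24.4970*3.2740) = 0.0125
R_total = 0.0564 K/W
Q = 212.0090 / 0.0564 = 3758.4694 W

R_total = 0.0564 K/W, Q = 3758.4694 W


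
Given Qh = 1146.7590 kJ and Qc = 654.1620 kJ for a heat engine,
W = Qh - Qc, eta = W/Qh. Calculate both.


W = 1146.7590 - 654.1620 = 492.5970 kJ
eta = 492.5970 / 1146.7590 = 0.4296 = 42.9556%

W = 492.5970 kJ, eta = 42.9556%


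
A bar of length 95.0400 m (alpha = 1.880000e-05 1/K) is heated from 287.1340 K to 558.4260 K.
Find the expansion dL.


dT = 271.2920 K
dL = 1.880000e-05 * 95.0400 * 271.2920 = 0.484732 m
L_final = 95.524732 m

dL = 0.484732 m


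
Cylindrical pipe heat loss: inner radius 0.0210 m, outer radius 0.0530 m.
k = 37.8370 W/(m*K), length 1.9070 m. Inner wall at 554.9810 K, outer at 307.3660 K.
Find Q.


dT = 247.6150 K
ln(ro/ri) = 0.9258
Q = 2*pi*37.8370*1.9070*247.6150 / 0.9258 = 121261.0568 W

121261.0568 W


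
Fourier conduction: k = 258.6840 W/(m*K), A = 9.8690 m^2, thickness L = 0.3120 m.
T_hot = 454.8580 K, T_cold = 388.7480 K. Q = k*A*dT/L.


dT = 66.1100 K
Q = 258.6840 * 9.8690 * 66.1100 / 0.3120 = 540947.7016 W

540947.7016 W


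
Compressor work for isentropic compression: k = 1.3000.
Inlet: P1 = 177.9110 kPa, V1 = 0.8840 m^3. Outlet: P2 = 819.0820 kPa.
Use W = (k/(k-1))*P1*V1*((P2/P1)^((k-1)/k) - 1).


(k-1)/k = 0.2308
(P2/P1)^exp = 1.4224
W = 4.3333 * 177.9110 * 0.8840 * (1.4224 - 1) = 287.8887 kJ

287.8887 kJ


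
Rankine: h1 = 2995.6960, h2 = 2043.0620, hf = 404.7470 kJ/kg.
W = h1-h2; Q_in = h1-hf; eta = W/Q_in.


W = 952.6340 kJ/kg
Q_in = 2590.9490 kJ/kg
eta = 0.3677 = 36.7678%

eta = 36.7678%


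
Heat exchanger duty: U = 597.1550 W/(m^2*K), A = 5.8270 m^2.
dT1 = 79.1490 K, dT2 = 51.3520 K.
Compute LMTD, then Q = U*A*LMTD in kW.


LMTD = 64.2515 K
Q = 597.1550 * 5.8270 * 64.2515 = 223570.8229 W = 223.5708 kW

223.5708 kW


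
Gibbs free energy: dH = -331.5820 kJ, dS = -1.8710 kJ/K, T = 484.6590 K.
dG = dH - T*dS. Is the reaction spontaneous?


T*dS = 484.6590 * -1.8710 = -906.7970 kJ
dG = -331.5820 + 906.7970 = 575.2150 kJ (non-spontaneous)

dG = 575.2150 kJ, non-spontaneous


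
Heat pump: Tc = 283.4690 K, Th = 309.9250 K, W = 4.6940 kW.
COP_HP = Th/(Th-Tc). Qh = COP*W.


COP = 309.9250 / 26.4560 = 11.7147
Qh = 11.7147 * 4.6940 = 54.9890 kW

COP = 11.7147, Qh = 54.9890 kW


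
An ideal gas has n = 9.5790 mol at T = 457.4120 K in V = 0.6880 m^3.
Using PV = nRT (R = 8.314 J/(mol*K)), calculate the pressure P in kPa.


P = nRT/V = 9.5790 * 8.314 * 457.4120 / 0.6880
= 36428.2029 / 0.6880 = 52947.9694 Pa = 52.9480 kPa

52.9480 kPa


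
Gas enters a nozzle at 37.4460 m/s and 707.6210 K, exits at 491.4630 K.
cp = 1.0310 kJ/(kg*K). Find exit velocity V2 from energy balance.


dT = 216.1580 K
2*cp*1000*dT = 445717.7960
V1^2 = 1402.2029
V2 = sqrt(447119.9989) = 668.6703 m/s

668.6703 m/s


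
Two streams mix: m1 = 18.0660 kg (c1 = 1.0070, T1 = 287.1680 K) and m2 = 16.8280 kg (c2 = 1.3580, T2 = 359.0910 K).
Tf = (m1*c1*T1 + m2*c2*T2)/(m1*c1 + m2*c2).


num = 13430.3927
den = 41.0449
Tf = 327.2123 K

327.2123 K


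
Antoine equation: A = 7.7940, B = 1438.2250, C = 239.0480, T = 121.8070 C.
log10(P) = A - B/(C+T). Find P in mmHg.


C+T = 360.8550
B/(C+T) = 3.9856
log10(P) = 7.7940 - 3.9856 = 3.8084
P = 10^3.8084 = 6432.7454 mmHg

6432.7454 mmHg


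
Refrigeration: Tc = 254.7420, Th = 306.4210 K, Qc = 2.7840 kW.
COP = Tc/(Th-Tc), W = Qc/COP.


COP = 254.7420 / 51.6790 = 4.9293
W = 2.7840 / 4.9293 = 0.5648 kW

COP = 4.9293, W = 0.5648 kW


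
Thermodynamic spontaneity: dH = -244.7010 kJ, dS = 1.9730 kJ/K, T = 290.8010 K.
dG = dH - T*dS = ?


T*dS = 290.8010 * 1.9730 = 573.7504 kJ
dG = -244.7010 - 573.7504 = -818.4514 kJ (spontaneous)

dG = -818.4514 kJ, spontaneous


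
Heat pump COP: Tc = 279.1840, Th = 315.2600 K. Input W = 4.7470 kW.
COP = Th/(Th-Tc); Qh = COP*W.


COP = 315.2600 / 36.0760 = 8.7388
Qh = 8.7388 * 4.7470 = 41.4830 kW

COP = 8.7388, Qh = 41.4830 kW


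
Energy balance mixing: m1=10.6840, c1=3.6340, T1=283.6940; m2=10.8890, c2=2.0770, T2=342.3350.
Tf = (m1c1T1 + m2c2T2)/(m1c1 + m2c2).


num = 18757.0091
den = 61.4421
Tf = 305.2794 K

305.2794 K


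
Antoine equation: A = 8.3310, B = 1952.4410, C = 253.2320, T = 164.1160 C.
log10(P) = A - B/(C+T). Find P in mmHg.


C+T = 417.3480
B/(C+T) = 4.6782
log10(P) = 8.3310 - 4.6782 = 3.6528
P = 10^3.6528 = 4495.6388 mmHg

4495.6388 mmHg


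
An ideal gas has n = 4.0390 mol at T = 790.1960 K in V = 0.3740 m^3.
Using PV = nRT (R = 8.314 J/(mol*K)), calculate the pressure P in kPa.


P = nRT/V = 4.0390 * 8.314 * 790.1960 / 0.3740
= 26534.9761 / 0.3740 = 70949.1339 Pa = 70.9491 kPa

70.9491 kPa


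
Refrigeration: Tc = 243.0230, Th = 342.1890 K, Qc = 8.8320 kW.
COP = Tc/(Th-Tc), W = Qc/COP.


COP = 243.0230 / 99.1660 = 2.4507
W = 8.8320 / 2.4507 = 3.6039 kW

COP = 2.4507, W = 3.6039 kW


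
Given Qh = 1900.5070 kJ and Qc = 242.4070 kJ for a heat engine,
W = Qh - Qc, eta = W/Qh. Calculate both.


W = 1900.5070 - 242.4070 = 1658.1000 kJ
eta = 1658.1000 / 1900.5070 = 0.8725 = 87.2451%

W = 1658.1000 kJ, eta = 87.2451%


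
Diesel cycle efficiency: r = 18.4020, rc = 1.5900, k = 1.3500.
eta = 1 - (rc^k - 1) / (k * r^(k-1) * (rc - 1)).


r^(k-1) = 2.7714
rc^k = 1.8702
eta = 0.6058 = 60.5791%

60.5791%


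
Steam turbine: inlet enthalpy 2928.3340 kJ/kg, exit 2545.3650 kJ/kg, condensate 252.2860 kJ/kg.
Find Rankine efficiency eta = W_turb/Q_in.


W = 382.9690 kJ/kg
Q_in = 2676.0480 kJ/kg
eta = 0.1431 = 14.3110%

eta = 14.3110%


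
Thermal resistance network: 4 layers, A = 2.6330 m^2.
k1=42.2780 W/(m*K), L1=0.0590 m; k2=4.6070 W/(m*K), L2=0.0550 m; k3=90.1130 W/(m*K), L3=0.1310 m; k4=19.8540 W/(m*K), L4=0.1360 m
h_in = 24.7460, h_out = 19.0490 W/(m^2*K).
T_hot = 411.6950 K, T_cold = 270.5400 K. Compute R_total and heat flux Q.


R_conv_in = 1/(24.7460*2.6330) = 0.0153
R_1 = 0.0590/(42.2780*2.6330) = 0.0005
R_2 = 0.0550/(4.6070*2.6330) = 0.0045
R_3 = 0.1310/(90.1130*2.6330) = 0.0006
R_4 = 0.1360/(19.8540*2.6330) = 0.0026
R_conv_out = 1/(19.0490*2.6330) = 0.0199
R_total = 0.0435 K/W
Q = 141.1550 / 0.0435 = 3244.6910 W

R_total = 0.0435 K/W, Q = 3244.6910 W


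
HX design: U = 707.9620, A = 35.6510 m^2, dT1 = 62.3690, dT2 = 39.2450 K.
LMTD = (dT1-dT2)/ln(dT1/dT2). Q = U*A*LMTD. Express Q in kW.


LMTD = 49.9175 K
Q = 707.9620 * 35.6510 * 49.9175 = 1259895.5188 W = 1259.8955 kW

1259.8955 kW


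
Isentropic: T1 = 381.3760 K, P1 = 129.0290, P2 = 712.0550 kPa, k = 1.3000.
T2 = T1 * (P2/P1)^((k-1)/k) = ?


(k-1)/k = 0.2308
(P2/P1)^exp = 1.4832
T2 = 381.3760 * 1.4832 = 565.6451 K

565.6451 K


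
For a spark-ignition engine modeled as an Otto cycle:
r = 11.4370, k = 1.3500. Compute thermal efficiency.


r^(k-1) = 2.3464
eta = 1 - 1/2.3464 = 0.5738 = 57.3822%

57.3822%


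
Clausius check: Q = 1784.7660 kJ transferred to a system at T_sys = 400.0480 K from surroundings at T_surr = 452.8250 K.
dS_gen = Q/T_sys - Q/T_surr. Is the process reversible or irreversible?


dS_sys = 1784.7660/400.0480 = 4.4614 kJ/K
dS_surr = -1784.7660/452.8250 = -3.9414 kJ/K
dS_gen = 4.4614 - 3.9414 = 0.5200 kJ/K (irreversible)

dS_gen = 0.5200 kJ/K, irreversible


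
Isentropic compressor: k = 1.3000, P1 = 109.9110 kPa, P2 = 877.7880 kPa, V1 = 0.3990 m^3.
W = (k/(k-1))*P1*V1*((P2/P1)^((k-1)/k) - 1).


(k-1)/k = 0.2308
(P2/P1)^exp = 1.6152
W = 4.3333 * 109.9110 * 0.3990 * (1.6152 - 1) = 116.9158 kJ

116.9158 kJ


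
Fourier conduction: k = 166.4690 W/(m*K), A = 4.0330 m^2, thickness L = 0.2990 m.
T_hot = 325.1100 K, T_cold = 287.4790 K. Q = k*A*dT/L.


dT = 37.6310 K
Q = 166.4690 * 4.0330 * 37.6310 / 0.2990 = 84496.0026 W

84496.0026 W


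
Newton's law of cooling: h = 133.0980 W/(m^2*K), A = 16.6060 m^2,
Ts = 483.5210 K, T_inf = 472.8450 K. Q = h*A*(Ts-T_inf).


dT = 10.6760 K
Q = 133.0980 * 16.6060 * 10.6760 = 23596.3662 W

23596.3662 W


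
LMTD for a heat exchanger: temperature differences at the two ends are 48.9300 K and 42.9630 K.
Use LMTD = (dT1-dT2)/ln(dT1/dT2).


dT1/dT2 = 1.1389
ln(dT1/dT2) = 0.1301
LMTD = 5.9670 / 0.1301 = 45.8819 K

45.8819 K


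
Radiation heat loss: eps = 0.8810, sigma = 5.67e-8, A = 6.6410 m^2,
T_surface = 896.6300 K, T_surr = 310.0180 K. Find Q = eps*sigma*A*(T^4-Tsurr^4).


T^4 = 6.4633e+11
Tsurr^4 = 9.2374e+09
Q = 0.8810 * 5.67e-8 * 6.6410 * 6.3709e+11 = 211345.8716 W

211345.8716 W


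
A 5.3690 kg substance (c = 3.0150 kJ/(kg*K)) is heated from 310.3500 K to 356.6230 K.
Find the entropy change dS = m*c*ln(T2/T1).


T2/T1 = 1.1491
ln(T2/T1) = 0.1390
dS = 5.3690 * 3.0150 * 0.1390 = 2.2497 kJ/K

2.2497 kJ/K


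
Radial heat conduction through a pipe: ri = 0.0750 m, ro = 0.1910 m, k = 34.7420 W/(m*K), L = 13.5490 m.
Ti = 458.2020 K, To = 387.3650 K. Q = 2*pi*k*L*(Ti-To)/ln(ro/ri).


dT = 70.8370 K
ln(ro/ri) = 0.9348
Q = 2*pi*34.7420*13.5490*70.8370 / 0.9348 = 224124.9503 W

224124.9503 W


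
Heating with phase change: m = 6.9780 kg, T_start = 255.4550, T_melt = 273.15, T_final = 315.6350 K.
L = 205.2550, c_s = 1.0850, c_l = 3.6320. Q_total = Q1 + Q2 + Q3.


Q1 (sensible, solid) = 6.9780 * 1.0850 * 17.6950 = 133.9711 kJ
Q2 (latent) = 6.9780 * 205.2550 = 1432.2694 kJ
Q3 (sensible, liquid) = 6.9780 * 3.6320 * 42.4850 = 1076.7439 kJ
Q_total = 2642.9845 kJ

2642.9845 kJ


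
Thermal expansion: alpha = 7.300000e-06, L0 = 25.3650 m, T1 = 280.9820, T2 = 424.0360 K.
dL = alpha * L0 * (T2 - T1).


dT = 143.0540 K
dL = 7.300000e-06 * 25.3650 * 143.0540 = 0.026489 m
L_final = 25.391489 m

dL = 0.026489 m


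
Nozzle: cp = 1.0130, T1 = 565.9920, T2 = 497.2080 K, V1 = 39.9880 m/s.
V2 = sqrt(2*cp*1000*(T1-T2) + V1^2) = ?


dT = 68.7840 K
2*cp*1000*dT = 139356.3840
V1^2 = 1599.0401
V2 = sqrt(140955.4241) = 375.4403 m/s

375.4403 m/s


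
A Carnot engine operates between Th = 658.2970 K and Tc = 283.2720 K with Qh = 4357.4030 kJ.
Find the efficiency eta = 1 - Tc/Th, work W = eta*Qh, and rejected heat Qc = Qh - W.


eta = 1 - 283.2720/658.2970 = 0.5697
W = 0.5697 * 4357.4030 = 2482.3675 kJ
Qc = 4357.4030 - 2482.3675 = 1875.0355 kJ

eta = 56.9690%, W = 2482.3675 kJ, Qc = 1875.0355 kJ


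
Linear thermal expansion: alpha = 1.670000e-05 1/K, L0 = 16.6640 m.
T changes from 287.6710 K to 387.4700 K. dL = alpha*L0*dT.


dT = 99.7990 K
dL = 1.670000e-05 * 16.6640 * 99.7990 = 0.027773 m
L_final = 16.691773 m

dL = 0.027773 m


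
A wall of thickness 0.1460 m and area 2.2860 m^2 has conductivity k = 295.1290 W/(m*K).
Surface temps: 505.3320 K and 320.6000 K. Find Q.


dT = 184.7320 K
Q = 295.1290 * 2.2860 * 184.7320 / 0.1460 = 853645.1726 W

853645.1726 W


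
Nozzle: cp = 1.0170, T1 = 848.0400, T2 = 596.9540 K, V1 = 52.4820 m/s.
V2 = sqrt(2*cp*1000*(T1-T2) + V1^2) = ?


dT = 251.0860 K
2*cp*1000*dT = 510708.9240
V1^2 = 2754.3603
V2 = sqrt(513463.2843) = 716.5635 m/s

716.5635 m/s


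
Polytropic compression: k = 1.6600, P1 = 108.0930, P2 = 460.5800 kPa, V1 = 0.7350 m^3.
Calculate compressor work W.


(k-1)/k = 0.3976
(P2/P1)^exp = 1.7795
W = 2.5152 * 108.0930 * 0.7350 * (1.7795 - 1) = 155.7536 kJ

155.7536 kJ


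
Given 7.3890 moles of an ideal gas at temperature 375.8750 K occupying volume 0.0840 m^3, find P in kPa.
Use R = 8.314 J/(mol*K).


P = nRT/V = 7.3890 * 8.314 * 375.8750 / 0.0840
= 23090.8079 / 0.0840 = 274890.5700 Pa = 274.8906 kPa

274.8906 kPa


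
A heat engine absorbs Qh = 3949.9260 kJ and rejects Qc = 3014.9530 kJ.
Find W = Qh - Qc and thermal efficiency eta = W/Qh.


W = 3949.9260 - 3014.9530 = 934.9730 kJ
eta = 934.9730 / 3949.9260 = 0.2367 = 23.6706%

W = 934.9730 kJ, eta = 23.6706%


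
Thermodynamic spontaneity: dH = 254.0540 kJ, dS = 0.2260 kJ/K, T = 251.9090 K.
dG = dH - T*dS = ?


T*dS = 251.9090 * 0.2260 = 56.9314 kJ
dG = 254.0540 - 56.9314 = 197.1226 kJ (non-spontaneous)

dG = 197.1226 kJ, non-spontaneous


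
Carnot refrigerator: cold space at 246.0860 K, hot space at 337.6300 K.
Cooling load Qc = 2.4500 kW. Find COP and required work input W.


COP = 246.0860 / 91.5440 = 2.6882
W = 2.4500 / 2.6882 = 0.9114 kW

COP = 2.6882, W = 0.9114 kW


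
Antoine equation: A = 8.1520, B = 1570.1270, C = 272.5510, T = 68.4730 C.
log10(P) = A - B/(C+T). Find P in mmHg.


C+T = 341.0240
B/(C+T) = 4.6042
log10(P) = 8.1520 - 4.6042 = 3.5478
P = 10^3.5478 = 3530.5799 mmHg

3530.5799 mmHg


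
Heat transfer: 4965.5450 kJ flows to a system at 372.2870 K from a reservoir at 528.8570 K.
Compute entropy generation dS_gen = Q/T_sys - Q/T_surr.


dS_sys = 4965.5450/372.2870 = 13.3379 kJ/K
dS_surr = -4965.5450/528.8570 = -9.3892 kJ/K
dS_gen = 13.3379 - 9.3892 = 3.9487 kJ/K (irreversible)

dS_gen = 3.9487 kJ/K, irreversible


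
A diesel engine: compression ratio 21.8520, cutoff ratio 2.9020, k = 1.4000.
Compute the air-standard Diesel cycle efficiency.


r^(k-1) = 3.4340
rc^k = 4.4440
eta = 0.6234 = 62.3356%

62.3356%


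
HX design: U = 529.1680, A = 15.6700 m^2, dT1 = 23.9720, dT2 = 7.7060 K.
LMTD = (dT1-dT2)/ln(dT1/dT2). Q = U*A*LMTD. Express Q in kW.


LMTD = 14.3327 K
Q = 529.1680 * 15.6700 * 14.3327 = 118847.6575 W = 118.8477 kW

118.8477 kW


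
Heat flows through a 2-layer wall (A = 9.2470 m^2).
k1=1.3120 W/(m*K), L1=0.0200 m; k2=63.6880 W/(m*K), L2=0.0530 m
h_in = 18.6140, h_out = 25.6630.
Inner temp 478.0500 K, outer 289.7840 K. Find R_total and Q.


R_conv_in = 1/(18.6140*9.2470) = 0.0058
R_1 = 0.0200/(1.3120*9.2470) = 0.0016
R_2 = 0.0530/(63.6880*9.2470) = 8.9995e-05
R_conv_out = 1/(25.6630*9.2470) = 0.0042
R_total = 0.0118 K/W
Q = 188.2660 / 0.0118 = 16005.9265 W

R_total = 0.0118 K/W, Q = 16005.9265 W


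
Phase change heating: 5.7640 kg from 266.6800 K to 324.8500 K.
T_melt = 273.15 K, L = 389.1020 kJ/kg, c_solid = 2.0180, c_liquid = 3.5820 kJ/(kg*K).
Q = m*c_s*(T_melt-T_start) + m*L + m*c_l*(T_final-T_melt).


Q1 (sensible, solid) = 5.7640 * 2.0180 * 6.4700 = 75.2574 kJ
Q2 (latent) = 5.7640 * 389.1020 = 2242.7839 kJ
Q3 (sensible, liquid) = 5.7640 * 3.5820 * 51.7000 = 1067.4317 kJ
Q_total = 3385.4731 kJ

3385.4731 kJ


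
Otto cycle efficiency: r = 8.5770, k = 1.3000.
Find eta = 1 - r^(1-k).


r^(k-1) = 1.9055
eta = 1 - 1/1.9055 = 0.4752 = 47.5193%

47.5193%


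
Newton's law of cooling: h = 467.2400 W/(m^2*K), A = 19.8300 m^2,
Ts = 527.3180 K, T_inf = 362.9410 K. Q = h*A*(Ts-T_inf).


dT = 164.3770 K
Q = 467.2400 * 19.8300 * 164.3770 = 1523013.5930 W

1523013.5930 W


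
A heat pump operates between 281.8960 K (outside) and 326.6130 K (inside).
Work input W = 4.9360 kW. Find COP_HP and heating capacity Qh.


COP = 326.6130 / 44.7170 = 7.3040
Qh = 7.3040 * 4.9360 = 36.0525 kW

COP = 7.3040, Qh = 36.0525 kW


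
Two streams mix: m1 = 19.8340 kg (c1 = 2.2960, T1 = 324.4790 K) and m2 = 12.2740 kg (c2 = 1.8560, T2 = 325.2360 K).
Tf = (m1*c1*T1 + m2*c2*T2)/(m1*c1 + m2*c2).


num = 22185.4581
den = 68.3194
Tf = 324.7314 K

324.7314 K


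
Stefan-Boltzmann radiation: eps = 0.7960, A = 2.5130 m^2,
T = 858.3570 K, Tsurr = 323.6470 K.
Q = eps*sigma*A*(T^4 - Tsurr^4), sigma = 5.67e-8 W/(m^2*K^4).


T^4 = 5.4284e+11
Tsurr^4 = 1.0972e+10
Q = 0.7960 * 5.67e-8 * 2.5130 * 5.3187e+11 = 60324.3201 W

60324.3201 W


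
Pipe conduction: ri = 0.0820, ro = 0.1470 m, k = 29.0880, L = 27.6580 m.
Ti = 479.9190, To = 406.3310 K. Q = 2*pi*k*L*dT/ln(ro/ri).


dT = 73.5880 K
ln(ro/ri) = 0.5837
Q = 2*pi*29.0880*27.6580*73.5880 / 0.5837 = 637267.6660 W

637267.6660 W


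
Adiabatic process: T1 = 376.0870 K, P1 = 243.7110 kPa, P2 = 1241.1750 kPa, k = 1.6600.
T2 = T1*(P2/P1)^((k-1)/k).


(k-1)/k = 0.3976
(P2/P1)^exp = 1.9102
T2 = 376.0870 * 1.9102 = 718.4027 K

718.4027 K


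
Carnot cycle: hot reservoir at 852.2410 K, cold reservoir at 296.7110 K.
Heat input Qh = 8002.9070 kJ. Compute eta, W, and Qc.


eta = 1 - 296.7110/852.2410 = 0.6518
W = 0.6518 * 8002.9070 = 5216.6640 kJ
Qc = 8002.9070 - 5216.6640 = 2786.2430 kJ

eta = 65.1846%, W = 5216.6640 kJ, Qc = 2786.2430 kJ


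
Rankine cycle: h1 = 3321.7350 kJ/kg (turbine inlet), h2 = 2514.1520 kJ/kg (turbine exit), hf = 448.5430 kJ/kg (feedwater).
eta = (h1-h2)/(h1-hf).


W = 807.5830 kJ/kg
Q_in = 2873.1920 kJ/kg
eta = 0.2811 = 28.1075%

eta = 28.1075%


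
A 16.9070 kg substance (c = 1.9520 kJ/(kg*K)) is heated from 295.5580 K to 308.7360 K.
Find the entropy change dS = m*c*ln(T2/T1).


T2/T1 = 1.0446
ln(T2/T1) = 0.0436
dS = 16.9070 * 1.9520 * 0.0436 = 1.4396 kJ/K

1.4396 kJ/K


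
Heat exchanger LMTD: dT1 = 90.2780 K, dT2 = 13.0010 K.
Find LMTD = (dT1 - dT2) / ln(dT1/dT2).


dT1/dT2 = 6.9439
ln(dT1/dT2) = 1.9379
LMTD = 77.2770 / 1.9379 = 39.8773 K

39.8773 K
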